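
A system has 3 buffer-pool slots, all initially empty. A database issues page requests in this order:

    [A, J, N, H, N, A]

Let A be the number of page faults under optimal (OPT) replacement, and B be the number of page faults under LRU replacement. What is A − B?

-1

Under OPT: F F F F . . → 4 faults.
Under LRU: F F F F . F → 5 faults.
A − B = 4 − 5 = -1.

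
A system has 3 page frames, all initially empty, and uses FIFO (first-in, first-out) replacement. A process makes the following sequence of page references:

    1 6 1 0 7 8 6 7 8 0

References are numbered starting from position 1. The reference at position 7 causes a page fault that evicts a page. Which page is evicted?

pos 1: 1 -> miss, frames (1)
pos 2: 6 -> miss, frames (1 6)
pos 3: 1 -> hit
pos 4: 0 -> miss, frames (1 6 0)
pos 5: 7 -> miss, evict 1, frames (6 0 7)
pos 6: 8 -> miss, evict 6, frames (0 7 8)
pos 7: 6 -> miss, evict 0, frames (7 8 6)
At position 7, page 0 is evicted.

0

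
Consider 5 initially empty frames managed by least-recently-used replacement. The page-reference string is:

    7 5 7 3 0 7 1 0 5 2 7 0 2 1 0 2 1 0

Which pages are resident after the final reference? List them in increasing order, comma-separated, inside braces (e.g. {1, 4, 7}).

7: miss, frames {7}
5: miss, frames {7,5}
7: hit
3: miss, frames {5,7,3}
0: miss, frames {5,7,3,0}
7: hit
1: miss, frames {5,3,0,7,1}
0: hit
5: hit
2: miss, evict 3, frames {7,1,0,5,2}
7: hit
0: hit
2: hit
1: hit
0: hit
2: hit
1: hit
0: hit

{0, 1, 2, 5, 7}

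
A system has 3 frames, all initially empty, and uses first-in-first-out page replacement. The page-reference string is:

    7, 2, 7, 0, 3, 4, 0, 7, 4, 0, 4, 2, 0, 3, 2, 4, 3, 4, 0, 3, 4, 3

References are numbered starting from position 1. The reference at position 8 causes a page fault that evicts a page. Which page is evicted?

0

pos 1: 7: fault, frames (7)
pos 2: 2: fault, frames (7 2)
pos 3: 7: hit
pos 4: 0: fault, frames (7 2 0)
pos 5: 3: fault, evict 7, frames (2 0 3)
pos 6: 4: fault, evict 2, frames (0 3 4)
pos 7: 0: hit
pos 8: 7: fault, evict 0, frames (3 4 7)
At position 8, page 0 is evicted.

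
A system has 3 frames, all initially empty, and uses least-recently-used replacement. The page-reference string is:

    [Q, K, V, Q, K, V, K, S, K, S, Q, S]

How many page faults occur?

5

Q -> fault, frames (Q)
K -> fault, frames (Q K)
V -> fault, frames (Q K V)
Q -> hit
K -> hit
V -> hit
K -> hit
S -> fault, evict Q, frames (V K S)
K -> hit
S -> hit
Q -> fault, evict V, frames (K S Q)
S -> hit
Page faults: 5.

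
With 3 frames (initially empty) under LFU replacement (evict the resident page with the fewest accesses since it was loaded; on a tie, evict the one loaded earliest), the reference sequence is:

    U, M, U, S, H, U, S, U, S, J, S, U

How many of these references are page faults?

U -> fault, frames (U)
M -> fault, frames (U M)
U -> hit
S -> fault, frames (U M S)
H -> fault, evict M, frames (U S H)
U -> hit
S -> hit
U -> hit
S -> hit
J -> fault, evict H, frames (U S J)
S -> hit
U -> hit
Page faults: 5.

5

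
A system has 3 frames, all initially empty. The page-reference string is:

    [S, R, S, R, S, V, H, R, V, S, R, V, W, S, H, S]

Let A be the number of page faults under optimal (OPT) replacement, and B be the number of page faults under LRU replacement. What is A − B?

-2

Under OPT: F F . . . F F . . F . . F . F . → 7 faults.
Under LRU: F F . . . F F F . F . . F F F . → 9 faults.
A − B = 7 − 9 = -2.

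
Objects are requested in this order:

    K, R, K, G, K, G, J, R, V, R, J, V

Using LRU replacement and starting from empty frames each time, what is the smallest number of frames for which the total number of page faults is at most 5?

f=1: 12 faults
f=2: 8 faults
f=3: 6 faults
f=4: 5 faults
f=5: 5 faults
Smallest f with faults ≤ 5 is 4.

4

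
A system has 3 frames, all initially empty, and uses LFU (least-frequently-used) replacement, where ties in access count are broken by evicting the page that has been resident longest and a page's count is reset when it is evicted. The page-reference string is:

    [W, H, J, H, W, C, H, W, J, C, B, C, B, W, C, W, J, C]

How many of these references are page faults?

12

W: fault, frames [W]
H: fault, frames [W, H]
J: fault, frames [W, H, J]
H: hit
W: hit
C: fault, evict J, frames [W, H, C]
H: hit
W: hit
J: fault, evict C, frames [W, H, J]
C: fault, evict J, frames [W, H, C]
B: fault, evict C, frames [W, H, B]
C: fault, evict B, frames [W, H, C]
B: fault, evict C, frames [W, H, B]
W: hit
C: fault, evict B, frames [W, H, C]
W: hit
J: fault, evict C, frames [W, H, J]
C: fault, evict J, frames [W, H, C]
Page faults: 12.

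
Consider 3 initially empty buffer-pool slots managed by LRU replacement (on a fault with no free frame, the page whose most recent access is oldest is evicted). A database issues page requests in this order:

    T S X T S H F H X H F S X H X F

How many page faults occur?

10

T: fault, frames [T]
S: fault, frames [T, S]
X: fault, frames [T, S, X]
T: hit
S: hit
H: fault, evict X, frames [T, S, H]
F: fault, evict T, frames [S, H, F]
H: hit
X: fault, evict S, frames [F, H, X]
H: hit
F: hit
S: fault, evict X, frames [H, F, S]
X: fault, evict H, frames [F, S, X]
H: fault, evict F, frames [S, X, H]
X: hit
F: fault, evict S, frames [H, X, F]
Page faults: 10.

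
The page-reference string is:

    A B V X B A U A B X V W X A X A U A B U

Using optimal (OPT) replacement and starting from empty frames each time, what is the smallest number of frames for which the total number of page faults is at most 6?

f=1: 20 faults
f=2: 13 faults
f=3: 10 faults
f=4: 8 faults
f=5: 6 faults
f=6: 6 faults
Smallest f with faults ≤ 6 is 5.

5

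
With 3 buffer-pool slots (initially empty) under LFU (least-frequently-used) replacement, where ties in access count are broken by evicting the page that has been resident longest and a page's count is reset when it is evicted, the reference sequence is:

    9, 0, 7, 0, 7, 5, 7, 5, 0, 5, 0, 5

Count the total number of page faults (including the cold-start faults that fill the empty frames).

4

9: fault, frames {9}
0: fault, frames {9,0}
7: fault, frames {9,0,7}
0: hit
7: hit
5: fault, evict 9, frames {0,7,5}
7: hit
5: hit
0: hit
5: hit
0: hit
5: hit
Page faults: 4.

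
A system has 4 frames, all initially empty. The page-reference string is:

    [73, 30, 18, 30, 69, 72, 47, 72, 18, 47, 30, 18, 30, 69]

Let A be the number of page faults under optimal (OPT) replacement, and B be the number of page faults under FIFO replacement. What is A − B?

Under OPT: F F F . F F F . . . . . . F → 7 faults.
Under FIFO: F F F . F F F . . . F F . F → 9 faults.
A − B = 7 − 9 = -2.

-2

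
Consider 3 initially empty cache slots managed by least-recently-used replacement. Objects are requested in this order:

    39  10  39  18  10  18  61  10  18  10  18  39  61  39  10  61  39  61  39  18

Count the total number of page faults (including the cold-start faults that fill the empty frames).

8

39 -> miss, frames [39]
10 -> miss, frames [39, 10]
39 -> hit
18 -> miss, frames [10, 39, 18]
10 -> hit
18 -> hit
61 -> miss, evict 39, frames [10, 18, 61]
10 -> hit
18 -> hit
10 -> hit
18 -> hit
39 -> miss, evict 61, frames [10, 18, 39]
61 -> miss, evict 10, frames [18, 39, 61]
39 -> hit
10 -> miss, evict 18, frames [61, 39, 10]
61 -> hit
39 -> hit
61 -> hit
39 -> hit
18 -> miss, evict 10, frames [61, 39, 18]
Page faults: 8.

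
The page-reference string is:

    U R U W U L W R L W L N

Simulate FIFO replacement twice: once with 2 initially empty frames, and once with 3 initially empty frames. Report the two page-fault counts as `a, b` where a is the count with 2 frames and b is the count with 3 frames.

10, 5

2 frames: F F . F F F F F F F . F → 10 faults.
3 frames: F F . F . F . . . . . F → 5 faults.
5 < 10: adding a frame reduced faults, as is typical.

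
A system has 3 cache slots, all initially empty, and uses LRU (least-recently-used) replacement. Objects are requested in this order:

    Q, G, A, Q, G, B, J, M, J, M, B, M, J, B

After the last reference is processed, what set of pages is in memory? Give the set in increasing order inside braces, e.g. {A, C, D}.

Q -> miss, frames [Q]
G -> miss, frames [Q, G]
A -> miss, frames [Q, G, A]
Q -> hit
G -> hit
B -> miss, evict A, frames [Q, G, B]
J -> miss, evict Q, frames [G, B, J]
M -> miss, evict G, frames [B, J, M]
J -> hit
M -> hit
B -> hit
M -> hit
J -> hit
B -> hit

{B, J, M}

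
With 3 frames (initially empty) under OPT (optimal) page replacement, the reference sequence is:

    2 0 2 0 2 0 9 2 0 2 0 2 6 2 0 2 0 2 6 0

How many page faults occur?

2: fault, frames [2]
0: fault, frames [2, 0]
2: hit
0: hit
2: hit
0: hit
9: fault, frames [2, 0, 9]
2: hit
0: hit
2: hit
0: hit
2: hit
6: fault, evict 9, frames [2, 0, 6]
2: hit
0: hit
2: hit
0: hit
2: hit
6: hit
0: hit
Page faults: 4.

4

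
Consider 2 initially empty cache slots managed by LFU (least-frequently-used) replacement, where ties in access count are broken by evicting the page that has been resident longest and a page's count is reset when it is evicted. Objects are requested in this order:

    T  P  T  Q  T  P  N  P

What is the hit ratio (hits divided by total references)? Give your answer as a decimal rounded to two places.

T: miss, frames {T}
P: miss, frames {T,P}
T: hit
Q: miss, evict P, frames {T,Q}
T: hit
P: miss, evict Q, frames {T,P}
N: miss, evict P, frames {T,N}
P: miss, evict N, frames {T,P}
Hits: 2 of 8 references → 2/8 = 0.2500.

0.25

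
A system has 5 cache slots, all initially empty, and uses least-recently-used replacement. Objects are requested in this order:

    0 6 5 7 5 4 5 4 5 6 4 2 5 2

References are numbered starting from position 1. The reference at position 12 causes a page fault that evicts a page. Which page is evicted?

pos 1: 0 -> fault, frames {0}
pos 2: 6 -> fault, frames {0,6}
pos 3: 5 -> fault, frames {0,6,5}
pos 4: 7 -> fault, frames {0,6,5,7}
pos 5: 5 -> hit
pos 6: 4 -> fault, frames {0,6,7,5,4}
pos 7: 5 -> hit
pos 8: 4 -> hit
pos 9: 5 -> hit
pos 10: 6 -> hit
pos 11: 4 -> hit
pos 12: 2 -> fault, evict 0, frames {7,5,6,4,2}
At position 12, page 0 is evicted.

0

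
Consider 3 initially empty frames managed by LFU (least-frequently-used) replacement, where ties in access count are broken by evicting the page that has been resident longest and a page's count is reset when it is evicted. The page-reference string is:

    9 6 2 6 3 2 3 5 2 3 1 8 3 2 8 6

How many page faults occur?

8

9 -> fault, frames (9)
6 -> fault, frames (9 6)
2 -> fault, frames (9 6 2)
6 -> hit
3 -> fault, evict 9, frames (6 2 3)
2 -> hit
3 -> hit
5 -> fault, evict 6, frames (2 3 5)
2 -> hit
3 -> hit
1 -> fault, evict 5, frames (2 3 1)
8 -> fault, evict 1, frames (2 3 8)
3 -> hit
2 -> hit
8 -> hit
6 -> fault, evict 8, frames (2 3 6)
Page faults: 8.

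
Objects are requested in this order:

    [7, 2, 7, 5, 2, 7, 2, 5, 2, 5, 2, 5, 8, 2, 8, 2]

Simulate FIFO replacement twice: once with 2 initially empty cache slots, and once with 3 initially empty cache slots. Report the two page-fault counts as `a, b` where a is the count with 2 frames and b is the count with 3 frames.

8, 4

2 frames: F F . F . F F F . . . . F F . . → 8 faults.
3 frames: F F . F . . . . . . . . F . . . → 4 faults.
4 < 8: adding a frame reduced faults, as is typical.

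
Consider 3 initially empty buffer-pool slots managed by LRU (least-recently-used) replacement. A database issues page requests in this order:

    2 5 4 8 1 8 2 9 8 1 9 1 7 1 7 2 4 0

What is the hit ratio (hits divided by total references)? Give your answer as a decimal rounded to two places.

0.33

2 -> fault, frames (2)
5 -> fault, frames (2 5)
4 -> fault, frames (2 5 4)
8 -> fault, evict 2, frames (5 4 8)
1 -> fault, evict 5, frames (4 8 1)
8 -> hit
2 -> fault, evict 4, frames (1 8 2)
9 -> fault, evict 1, frames (8 2 9)
8 -> hit
1 -> fault, evict 2, frames (9 8 1)
9 -> hit
1 -> hit
7 -> fault, evict 8, frames (9 1 7)
1 -> hit
7 -> hit
2 -> fault, evict 9, frames (1 7 2)
4 -> fault, evict 1, frames (7 2 4)
0 -> fault, evict 7, frames (2 4 0)
Hits: 6 of 18 references → 6/18 = 0.3333.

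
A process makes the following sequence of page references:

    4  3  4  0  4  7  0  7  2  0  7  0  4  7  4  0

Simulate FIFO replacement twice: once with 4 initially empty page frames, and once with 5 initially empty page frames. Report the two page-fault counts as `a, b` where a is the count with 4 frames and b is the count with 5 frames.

4 frames: F F . F . F . . F . . . F . . . → 6 faults.
5 frames: F F . F . F . . F . . . . . . . → 5 faults.
5 < 6: adding a frame reduced faults, as is typical.

6, 5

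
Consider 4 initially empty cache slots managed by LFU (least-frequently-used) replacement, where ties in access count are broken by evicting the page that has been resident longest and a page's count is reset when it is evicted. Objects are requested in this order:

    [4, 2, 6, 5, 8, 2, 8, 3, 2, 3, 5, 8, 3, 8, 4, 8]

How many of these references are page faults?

4 → fault, frames (4)
2 → fault, frames (4 2)
6 → fault, frames (4 2 6)
5 → fault, frames (4 2 6 5)
8 → fault, evict 4, frames (2 6 5 8)
2 → hit
8 → hit
3 → fault, evict 6, frames (2 5 8 3)
2 → hit
3 → hit
5 → hit
8 → hit
3 → hit
8 → hit
4 → fault, evict 5, frames (2 8 3 4)
8 → hit
Page faults: 7.

7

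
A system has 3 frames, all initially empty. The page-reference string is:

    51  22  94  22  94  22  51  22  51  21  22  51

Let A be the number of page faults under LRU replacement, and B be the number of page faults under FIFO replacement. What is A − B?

Under LRU: F F F . . . . . . F . . → 4 faults.
Under FIFO: F F F . . . . . . F . F → 5 faults.
A − B = 4 − 5 = -1.

-1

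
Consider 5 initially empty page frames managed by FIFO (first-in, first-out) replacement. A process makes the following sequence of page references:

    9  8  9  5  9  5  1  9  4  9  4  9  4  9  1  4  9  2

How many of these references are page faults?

9 -> miss, frames [9]
8 -> miss, frames [9, 8]
9 -> hit
5 -> miss, frames [9, 8, 5]
9 -> hit
5 -> hit
1 -> miss, frames [9, 8, 5, 1]
9 -> hit
4 -> miss, frames [9, 8, 5, 1, 4]
9 -> hit
4 -> hit
9 -> hit
4 -> hit
9 -> hit
1 -> hit
4 -> hit
9 -> hit
2 -> miss, evict 9, frames [8, 5, 1, 4, 2]
Page faults: 6.

6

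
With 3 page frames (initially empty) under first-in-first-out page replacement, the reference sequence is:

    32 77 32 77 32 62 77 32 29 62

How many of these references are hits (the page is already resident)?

6

32 -> miss, frames (32)
77 -> miss, frames (32 77)
32 -> hit
77 -> hit
32 -> hit
62 -> miss, frames (32 77 62)
77 -> hit
32 -> hit
29 -> miss, evict 32, frames (77 62 29)
62 -> hit
Hits: 6.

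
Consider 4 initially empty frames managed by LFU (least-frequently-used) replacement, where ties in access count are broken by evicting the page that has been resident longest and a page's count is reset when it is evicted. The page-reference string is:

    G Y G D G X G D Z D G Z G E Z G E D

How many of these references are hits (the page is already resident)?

12

G: miss, frames {G}
Y: miss, frames {G,Y}
G: hit
D: miss, frames {G,Y,D}
G: hit
X: miss, frames {G,Y,D,X}
G: hit
D: hit
Z: miss, evict Y, frames {G,D,X,Z}
D: hit
G: hit
Z: hit
G: hit
E: miss, evict X, frames {G,D,Z,E}
Z: hit
G: hit
E: hit
D: hit
Hits: 12.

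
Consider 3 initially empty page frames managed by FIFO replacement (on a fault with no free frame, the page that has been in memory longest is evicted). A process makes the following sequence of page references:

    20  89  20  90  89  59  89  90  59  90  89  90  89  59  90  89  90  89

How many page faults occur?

4

20 → fault, frames [20]
89 → fault, frames [20, 89]
20 → hit
90 → fault, frames [20, 89, 90]
89 → hit
59 → fault, evict 20, frames [89, 90, 59]
89 → hit
90 → hit
59 → hit
90 → hit
89 → hit
90 → hit
89 → hit
59 → hit
90 → hit
89 → hit
90 → hit
89 → hit
Page faults: 4.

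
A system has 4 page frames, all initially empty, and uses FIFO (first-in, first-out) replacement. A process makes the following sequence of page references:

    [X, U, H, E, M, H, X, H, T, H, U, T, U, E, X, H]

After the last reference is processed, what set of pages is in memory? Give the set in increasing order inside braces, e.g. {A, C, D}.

X -> fault, frames {X}
U -> fault, frames {X,U}
H -> fault, frames {X,U,H}
E -> fault, frames {X,U,H,E}
M -> fault, evict X, frames {U,H,E,M}
H -> hit
X -> fault, evict U, frames {H,E,M,X}
H -> hit
T -> fault, evict H, frames {E,M,X,T}
H -> fault, evict E, frames {M,X,T,H}
U -> fault, evict M, frames {X,T,H,U}
T -> hit
U -> hit
E -> fault, evict X, frames {T,H,U,E}
X -> fault, evict T, frames {H,U,E,X}
H -> hit

{E, H, U, X}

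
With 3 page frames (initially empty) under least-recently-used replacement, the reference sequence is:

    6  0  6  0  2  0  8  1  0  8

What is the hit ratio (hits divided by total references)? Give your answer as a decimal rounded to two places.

6: miss, frames [6]
0: miss, frames [6, 0]
6: hit
0: hit
2: miss, frames [6, 0, 2]
0: hit
8: miss, evict 6, frames [2, 0, 8]
1: miss, evict 2, frames [0, 8, 1]
0: hit
8: hit
Hits: 5 of 10 references → 5/10 = 0.5000.

0.50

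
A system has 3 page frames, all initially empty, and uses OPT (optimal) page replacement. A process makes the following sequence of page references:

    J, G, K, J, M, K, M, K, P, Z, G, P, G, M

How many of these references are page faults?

J: miss, frames [J]
G: miss, frames [J, G]
K: miss, frames [J, G, K]
J: hit
M: miss, evict J, frames [G, K, M]
K: hit
M: hit
K: hit
P: miss, evict K, frames [G, M, P]
Z: miss, evict M, frames [G, P, Z]
G: hit
P: hit
G: hit
M: miss, evict Z, frames [G, P, M]
Page faults: 7.

7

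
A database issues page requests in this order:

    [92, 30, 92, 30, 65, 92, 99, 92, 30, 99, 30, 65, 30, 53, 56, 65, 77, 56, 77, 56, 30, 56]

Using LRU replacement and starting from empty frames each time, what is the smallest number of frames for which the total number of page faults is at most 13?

f=1: 22 faults
f=2: 14 faults
f=3: 11 faults
f=4: 8 faults
f=5: 7 faults
f=6: 7 faults
f=7: 7 faults
Smallest f with faults ≤ 13 is 3.

3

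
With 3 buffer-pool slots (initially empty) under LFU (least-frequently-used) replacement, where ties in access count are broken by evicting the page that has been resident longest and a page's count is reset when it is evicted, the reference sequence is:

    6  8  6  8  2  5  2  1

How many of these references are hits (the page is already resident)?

6 -> miss, frames {6}
8 -> miss, frames {6,8}
6 -> hit
8 -> hit
2 -> miss, frames {6,8,2}
5 -> miss, evict 2, frames {6,8,5}
2 -> miss, evict 5, frames {6,8,2}
1 -> miss, evict 2, frames {6,8,1}
Hits: 2.

2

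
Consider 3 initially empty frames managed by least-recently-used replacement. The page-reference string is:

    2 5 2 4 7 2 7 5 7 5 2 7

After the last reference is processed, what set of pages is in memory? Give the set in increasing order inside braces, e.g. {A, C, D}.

{2, 5, 7}

2 → fault, frames (2)
5 → fault, frames (2 5)
2 → hit
4 → fault, frames (5 2 4)
7 → fault, evict 5, frames (2 4 7)
2 → hit
7 → hit
5 → fault, evict 4, frames (2 7 5)
7 → hit
5 → hit
2 → hit
7 → hit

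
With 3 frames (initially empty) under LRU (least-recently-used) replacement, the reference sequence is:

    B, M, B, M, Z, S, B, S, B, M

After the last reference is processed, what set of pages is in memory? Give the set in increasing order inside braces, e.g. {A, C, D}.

{B, M, S}

B -> fault, frames {B}
M -> fault, frames {B,M}
B -> hit
M -> hit
Z -> fault, frames {B,M,Z}
S -> fault, evict B, frames {M,Z,S}
B -> fault, evict M, frames {Z,S,B}
S -> hit
B -> hit
M -> fault, evict Z, frames {S,B,M}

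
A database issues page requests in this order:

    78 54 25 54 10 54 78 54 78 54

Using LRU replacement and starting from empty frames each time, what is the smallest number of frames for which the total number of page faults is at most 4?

4

f=1: 10 faults
f=2: 5 faults
f=3: 5 faults
f=4: 4 faults
Smallest f with faults ≤ 4 is 4.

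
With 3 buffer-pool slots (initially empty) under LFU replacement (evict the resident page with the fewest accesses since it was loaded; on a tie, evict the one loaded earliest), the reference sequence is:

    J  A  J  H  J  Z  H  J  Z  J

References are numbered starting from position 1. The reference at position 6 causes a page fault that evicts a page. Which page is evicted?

A

pos 1: J → fault, frames [J]
pos 2: A → fault, frames [J, A]
pos 3: J → hit
pos 4: H → fault, frames [J, A, H]
pos 5: J → hit
pos 6: Z → fault, evict A, frames [J, H, Z]
At position 6, page A is evicted.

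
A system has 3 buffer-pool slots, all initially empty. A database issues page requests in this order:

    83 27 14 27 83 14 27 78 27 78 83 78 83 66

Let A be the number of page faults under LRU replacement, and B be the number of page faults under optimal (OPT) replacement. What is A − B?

1

Under LRU: F F F . . . . F . . F . . F → 6 faults.
Under OPT: F F F . . . . F . . . . . F → 5 faults.
A − B = 6 − 5 = 1.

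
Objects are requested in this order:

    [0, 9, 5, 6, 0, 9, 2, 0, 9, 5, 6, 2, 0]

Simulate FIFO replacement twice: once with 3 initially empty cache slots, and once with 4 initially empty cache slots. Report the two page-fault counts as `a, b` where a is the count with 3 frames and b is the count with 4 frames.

3 frames: F F F F F F F . . F F . F → 10 faults.
4 frames: F F F F . . F F F F F F F → 11 faults.
11 > 10: adding a frame increased faults — Belady's anomaly.

10, 11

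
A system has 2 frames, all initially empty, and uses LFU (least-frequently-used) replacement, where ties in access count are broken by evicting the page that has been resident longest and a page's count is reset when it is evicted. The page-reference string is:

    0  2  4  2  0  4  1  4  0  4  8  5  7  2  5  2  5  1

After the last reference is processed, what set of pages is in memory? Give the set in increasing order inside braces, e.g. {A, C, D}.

{1, 2}

0 → fault, frames {0}
2 → fault, frames {0,2}
4 → fault, evict 0, frames {2,4}
2 → hit
0 → fault, evict 4, frames {2,0}
4 → fault, evict 0, frames {2,4}
1 → fault, evict 4, frames {2,1}
4 → fault, evict 1, frames {2,4}
0 → fault, evict 4, frames {2,0}
4 → fault, evict 0, frames {2,4}
8 → fault, evict 4, frames {2,8}
5 → fault, evict 8, frames {2,5}
7 → fault, evict 5, frames {2,7}
2 → hit
5 → fault, evict 7, frames {2,5}
2 → hit
5 → hit
1 → fault, evict 5, frames {2,1}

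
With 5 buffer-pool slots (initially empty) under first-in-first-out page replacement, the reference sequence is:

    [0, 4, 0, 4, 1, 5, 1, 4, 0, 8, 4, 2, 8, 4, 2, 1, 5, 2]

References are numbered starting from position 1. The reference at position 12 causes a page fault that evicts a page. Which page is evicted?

0

pos 1: 0 -> miss, frames {0}
pos 2: 4 -> miss, frames {0,4}
pos 3: 0 -> hit
pos 4: 4 -> hit
pos 5: 1 -> miss, frames {0,4,1}
pos 6: 5 -> miss, frames {0,4,1,5}
pos 7: 1 -> hit
pos 8: 4 -> hit
pos 9: 0 -> hit
pos 10: 8 -> miss, frames {0,4,1,5,8}
pos 11: 4 -> hit
pos 12: 2 -> miss, evict 0, frames {4,1,5,8,2}
At position 12, page 0 is evicted.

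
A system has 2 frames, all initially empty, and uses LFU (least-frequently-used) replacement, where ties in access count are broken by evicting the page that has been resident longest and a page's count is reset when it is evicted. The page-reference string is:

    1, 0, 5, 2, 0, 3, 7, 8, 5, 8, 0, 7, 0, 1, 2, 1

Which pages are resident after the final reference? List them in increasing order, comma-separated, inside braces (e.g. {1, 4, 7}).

{1, 8}

1 → miss, frames (1)
0 → miss, frames (1 0)
5 → miss, evict 1, frames (0 5)
2 → miss, evict 0, frames (5 2)
0 → miss, evict 5, frames (2 0)
3 → miss, evict 2, frames (0 3)
7 → miss, evict 0, frames (3 7)
8 → miss, evict 3, frames (7 8)
5 → miss, evict 7, frames (8 5)
8 → hit
0 → miss, evict 5, frames (8 0)
7 → miss, evict 0, frames (8 7)
0 → miss, evict 7, frames (8 0)
1 → miss, evict 0, frames (8 1)
2 → miss, evict 1, frames (8 2)
1 → miss, evict 2, frames (8 1)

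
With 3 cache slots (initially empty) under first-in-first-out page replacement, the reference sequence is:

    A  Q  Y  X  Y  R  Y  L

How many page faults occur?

6

A: fault, frames (A)
Q: fault, frames (A Q)
Y: fault, frames (A Q Y)
X: fault, evict A, frames (Q Y X)
Y: hit
R: fault, evict Q, frames (Y X R)
Y: hit
L: fault, evict Y, frames (X R L)
Page faults: 6.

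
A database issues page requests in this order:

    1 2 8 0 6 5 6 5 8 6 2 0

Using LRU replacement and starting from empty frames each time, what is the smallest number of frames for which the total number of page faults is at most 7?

f=1: 12 faults
f=2: 10 faults
f=3: 9 faults
f=4: 8 faults
f=5: 6 faults
f=6: 6 faults
Smallest f with faults ≤ 7 is 5.

5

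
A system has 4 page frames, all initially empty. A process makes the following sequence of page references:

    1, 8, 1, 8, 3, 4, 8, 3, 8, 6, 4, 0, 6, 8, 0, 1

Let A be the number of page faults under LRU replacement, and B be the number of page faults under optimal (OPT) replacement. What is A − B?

Under LRU: F F . . F F . . . F . F . . . F → 7 faults.
Under OPT: F F . . F F . . . F . F . . . . → 6 faults.
A − B = 7 − 6 = 1.

1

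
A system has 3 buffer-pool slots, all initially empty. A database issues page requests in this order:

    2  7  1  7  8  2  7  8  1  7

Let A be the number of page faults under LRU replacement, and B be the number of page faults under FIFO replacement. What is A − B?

-1

Under LRU: F F F . F F . . F . → 6 faults.
Under FIFO: F F F . F F F . F . → 7 faults.
A − B = 6 − 7 = -1.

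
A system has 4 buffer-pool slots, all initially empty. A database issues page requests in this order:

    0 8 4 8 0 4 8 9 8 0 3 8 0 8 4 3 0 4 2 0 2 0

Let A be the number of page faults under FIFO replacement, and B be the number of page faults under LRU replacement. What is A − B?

2

Under FIFO: F F F . . . . F . . F . F F F . . . F . . . → 9 faults.
Under LRU: F F F . . . . F . . F . . . F . . . F . . . → 7 faults.
A − B = 9 − 7 = 2.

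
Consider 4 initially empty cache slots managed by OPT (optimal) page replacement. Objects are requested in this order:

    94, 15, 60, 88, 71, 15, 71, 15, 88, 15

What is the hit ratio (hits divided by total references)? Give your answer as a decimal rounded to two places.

94 -> miss, frames [94]
15 -> miss, frames [94, 15]
60 -> miss, frames [94, 15, 60]
88 -> miss, frames [94, 15, 60, 88]
71 -> miss, evict 60, frames [94, 15, 88, 71]
15 -> hit
71 -> hit
15 -> hit
88 -> hit
15 -> hit
Hits: 5 of 10 references → 5/10 = 0.5000.

0.50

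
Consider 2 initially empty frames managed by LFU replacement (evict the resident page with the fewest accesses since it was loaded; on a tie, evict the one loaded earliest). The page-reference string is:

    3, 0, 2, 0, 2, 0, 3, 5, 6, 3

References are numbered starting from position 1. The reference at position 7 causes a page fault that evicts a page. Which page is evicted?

2

pos 1: 3 → fault, frames [3]
pos 2: 0 → fault, frames [3, 0]
pos 3: 2 → fault, evict 3, frames [0, 2]
pos 4: 0 → hit
pos 5: 2 → hit
pos 6: 0 → hit
pos 7: 3 → fault, evict 2, frames [0, 3]
At position 7, page 2 is evicted.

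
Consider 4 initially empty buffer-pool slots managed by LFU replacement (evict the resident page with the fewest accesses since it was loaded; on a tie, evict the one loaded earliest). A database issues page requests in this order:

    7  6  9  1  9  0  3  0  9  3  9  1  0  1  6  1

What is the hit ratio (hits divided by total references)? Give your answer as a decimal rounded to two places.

0.56

7: miss, frames (7)
6: miss, frames (7 6)
9: miss, frames (7 6 9)
1: miss, frames (7 6 9 1)
9: hit
0: miss, evict 7, frames (6 9 1 0)
3: miss, evict 6, frames (9 1 0 3)
0: hit
9: hit
3: hit
9: hit
1: hit
0: hit
1: hit
6: miss, evict 3, frames (9 1 0 6)
1: hit
Hits: 9 of 16 references → 9/16 = 0.5625.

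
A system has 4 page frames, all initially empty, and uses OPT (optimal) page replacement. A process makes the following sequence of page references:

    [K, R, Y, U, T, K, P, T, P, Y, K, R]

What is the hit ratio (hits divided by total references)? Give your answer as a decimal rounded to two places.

0.42

K → fault, frames {K}
R → fault, frames {K,R}
Y → fault, frames {K,R,Y}
U → fault, frames {K,R,Y,U}
T → fault, evict U, frames {K,R,Y,T}
K → hit
P → fault, evict R, frames {K,Y,T,P}
T → hit
P → hit
Y → hit
K → hit
R → fault, evict P, frames {K,Y,T,R}
Hits: 5 of 12 references → 5/12 = 0.4167.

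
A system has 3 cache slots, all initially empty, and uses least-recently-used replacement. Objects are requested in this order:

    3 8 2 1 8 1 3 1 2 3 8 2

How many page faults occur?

3 -> miss, frames (3)
8 -> miss, frames (3 8)
2 -> miss, frames (3 8 2)
1 -> miss, evict 3, frames (8 2 1)
8 -> hit
1 -> hit
3 -> miss, evict 2, frames (8 1 3)
1 -> hit
2 -> miss, evict 8, frames (3 1 2)
3 -> hit
8 -> miss, evict 1, frames (2 3 8)
2 -> hit
Page faults: 7.

7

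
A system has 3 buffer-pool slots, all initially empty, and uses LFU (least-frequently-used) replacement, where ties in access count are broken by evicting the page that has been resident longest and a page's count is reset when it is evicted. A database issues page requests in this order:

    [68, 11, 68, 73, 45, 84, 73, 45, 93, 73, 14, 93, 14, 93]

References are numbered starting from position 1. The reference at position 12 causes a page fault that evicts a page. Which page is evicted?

73

pos 1: 68 → fault, frames (68)
pos 2: 11 → fault, frames (68 11)
pos 3: 68 → hit
pos 4: 73 → fault, frames (68 11 73)
pos 5: 45 → fault, evict 11, frames (68 73 45)
pos 6: 84 → fault, evict 73, frames (68 45 84)
pos 7: 73 → fault, evict 45, frames (68 84 73)
pos 8: 45 → fault, evict 84, frames (68 73 45)
pos 9: 93 → fault, evict 73, frames (68 45 93)
pos 10: 73 → fault, evict 45, frames (68 93 73)
pos 11: 14 → fault, evict 93, frames (68 73 14)
pos 12: 93 → fault, evict 73, frames (68 14 93)
At position 12, page 73 is evicted.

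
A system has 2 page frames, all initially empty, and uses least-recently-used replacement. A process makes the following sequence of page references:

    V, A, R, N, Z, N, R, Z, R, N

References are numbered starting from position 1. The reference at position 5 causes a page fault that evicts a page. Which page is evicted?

pos 1: V: fault, frames (V)
pos 2: A: fault, frames (V A)
pos 3: R: fault, evict V, frames (A R)
pos 4: N: fault, evict A, frames (R N)
pos 5: Z: fault, evict R, frames (N Z)
At position 5, page R is evicted.

R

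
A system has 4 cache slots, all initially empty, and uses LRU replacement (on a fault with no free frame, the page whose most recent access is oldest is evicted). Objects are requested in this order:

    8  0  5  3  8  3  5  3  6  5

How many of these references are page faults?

5

8: miss, frames {8}
0: miss, frames {8,0}
5: miss, frames {8,0,5}
3: miss, frames {8,0,5,3}
8: hit
3: hit
5: hit
3: hit
6: miss, evict 0, frames {8,5,3,6}
5: hit
Page faults: 5.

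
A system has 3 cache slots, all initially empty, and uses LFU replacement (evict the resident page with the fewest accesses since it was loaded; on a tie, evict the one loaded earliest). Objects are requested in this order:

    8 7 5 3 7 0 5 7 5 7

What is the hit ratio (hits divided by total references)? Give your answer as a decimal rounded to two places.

0.40

8: miss, frames (8)
7: miss, frames (8 7)
5: miss, frames (8 7 5)
3: miss, evict 8, frames (7 5 3)
7: hit
0: miss, evict 5, frames (7 3 0)
5: miss, evict 3, frames (7 0 5)
7: hit
5: hit
7: hit
Hits: 4 of 10 references → 4/10 = 0.4000.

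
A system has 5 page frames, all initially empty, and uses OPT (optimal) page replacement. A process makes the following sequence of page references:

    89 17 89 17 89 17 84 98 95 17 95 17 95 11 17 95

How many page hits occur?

10

89 -> fault, frames (89)
17 -> fault, frames (89 17)
89 -> hit
17 -> hit
89 -> hit
17 -> hit
84 -> fault, frames (89 17 84)
98 -> fault, frames (89 17 84 98)
95 -> fault, frames (89 17 84 98 95)
17 -> hit
95 -> hit
17 -> hit
95 -> hit
11 -> fault, evict 98, frames (89 17 84 95 11)
17 -> hit
95 -> hit
Hits: 10.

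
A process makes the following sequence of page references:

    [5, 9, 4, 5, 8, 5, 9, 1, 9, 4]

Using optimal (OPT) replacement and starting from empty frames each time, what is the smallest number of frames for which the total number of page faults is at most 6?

3

f=1: 10 faults
f=2: 7 faults
f=3: 6 faults
f=4: 5 faults
f=5: 5 faults
Smallest f with faults ≤ 6 is 3.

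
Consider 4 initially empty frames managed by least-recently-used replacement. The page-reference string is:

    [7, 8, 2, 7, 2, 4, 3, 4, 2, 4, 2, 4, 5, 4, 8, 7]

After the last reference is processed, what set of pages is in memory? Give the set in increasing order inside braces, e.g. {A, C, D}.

7 -> miss, frames [7]
8 -> miss, frames [7, 8]
2 -> miss, frames [7, 8, 2]
7 -> hit
2 -> hit
4 -> miss, frames [8, 7, 2, 4]
3 -> miss, evict 8, frames [7, 2, 4, 3]
4 -> hit
2 -> hit
4 -> hit
2 -> hit
4 -> hit
5 -> miss, evict 7, frames [3, 2, 4, 5]
4 -> hit
8 -> miss, evict 3, frames [2, 5, 4, 8]
7 -> miss, evict 2, frames [5, 4, 8, 7]

{4, 5, 7, 8}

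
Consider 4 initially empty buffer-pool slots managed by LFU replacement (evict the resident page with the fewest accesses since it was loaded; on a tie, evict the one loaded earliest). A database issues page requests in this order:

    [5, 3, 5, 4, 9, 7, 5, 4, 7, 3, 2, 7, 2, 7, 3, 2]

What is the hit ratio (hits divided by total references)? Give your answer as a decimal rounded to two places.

0.50

5 -> fault, frames (5)
3 -> fault, frames (5 3)
5 -> hit
4 -> fault, frames (5 3 4)
9 -> fault, frames (5 3 4 9)
7 -> fault, evict 3, frames (5 4 9 7)
5 -> hit
4 -> hit
7 -> hit
3 -> fault, evict 9, frames (5 4 7 3)
2 -> fault, evict 3, frames (5 4 7 2)
7 -> hit
2 -> hit
7 -> hit
3 -> fault, evict 4, frames (5 7 2 3)
2 -> hit
Hits: 8 of 16 references → 8/16 = 0.5000.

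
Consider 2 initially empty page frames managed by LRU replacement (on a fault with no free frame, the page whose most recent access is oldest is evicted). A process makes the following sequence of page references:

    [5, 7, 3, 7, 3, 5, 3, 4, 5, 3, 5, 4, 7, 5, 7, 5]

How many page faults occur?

10

5 → fault, frames (5)
7 → fault, frames (5 7)
3 → fault, evict 5, frames (7 3)
7 → hit
3 → hit
5 → fault, evict 7, frames (3 5)
3 → hit
4 → fault, evict 5, frames (3 4)
5 → fault, evict 3, frames (4 5)
3 → fault, evict 4, frames (5 3)
5 → hit
4 → fault, evict 3, frames (5 4)
7 → fault, evict 5, frames (4 7)
5 → fault, evict 4, frames (7 5)
7 → hit
5 → hit
Page faults: 10.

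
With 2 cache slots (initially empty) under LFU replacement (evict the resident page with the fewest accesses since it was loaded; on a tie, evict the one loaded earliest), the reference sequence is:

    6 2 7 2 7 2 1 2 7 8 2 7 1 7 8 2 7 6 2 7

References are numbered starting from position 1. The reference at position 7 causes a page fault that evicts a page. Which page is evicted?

7

pos 1: 6: fault, frames [6]
pos 2: 2: fault, frames [6, 2]
pos 3: 7: fault, evict 6, frames [2, 7]
pos 4: 2: hit
pos 5: 7: hit
pos 6: 2: hit
pos 7: 1: fault, evict 7, frames [2, 1]
At position 7, page 7 is evicted.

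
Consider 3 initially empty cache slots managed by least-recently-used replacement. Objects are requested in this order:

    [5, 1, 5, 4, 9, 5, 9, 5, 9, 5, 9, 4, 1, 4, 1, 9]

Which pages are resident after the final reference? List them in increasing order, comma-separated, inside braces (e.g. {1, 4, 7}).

{1, 4, 9}

5: fault, frames (5)
1: fault, frames (5 1)
5: hit
4: fault, frames (1 5 4)
9: fault, evict 1, frames (5 4 9)
5: hit
9: hit
5: hit
9: hit
5: hit
9: hit
4: hit
1: fault, evict 5, frames (9 4 1)
4: hit
1: hit
9: hit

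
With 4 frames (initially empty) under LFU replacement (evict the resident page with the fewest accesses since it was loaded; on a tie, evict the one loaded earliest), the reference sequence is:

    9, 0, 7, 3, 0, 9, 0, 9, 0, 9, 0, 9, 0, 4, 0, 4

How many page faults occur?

5

9 -> miss, frames [9]
0 -> miss, frames [9, 0]
7 -> miss, frames [9, 0, 7]
3 -> miss, frames [9, 0, 7, 3]
0 -> hit
9 -> hit
0 -> hit
9 -> hit
0 -> hit
9 -> hit
0 -> hit
9 -> hit
0 -> hit
4 -> miss, evict 7, frames [9, 0, 3, 4]
0 -> hit
4 -> hit
Page faults: 5.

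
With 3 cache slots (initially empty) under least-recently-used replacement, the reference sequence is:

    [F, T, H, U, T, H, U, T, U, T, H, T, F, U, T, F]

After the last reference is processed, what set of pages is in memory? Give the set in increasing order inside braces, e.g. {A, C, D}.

{F, T, U}

F: fault, frames (F)
T: fault, frames (F T)
H: fault, frames (F T H)
U: fault, evict F, frames (T H U)
T: hit
H: hit
U: hit
T: hit
U: hit
T: hit
H: hit
T: hit
F: fault, evict U, frames (H T F)
U: fault, evict H, frames (T F U)
T: hit
F: hit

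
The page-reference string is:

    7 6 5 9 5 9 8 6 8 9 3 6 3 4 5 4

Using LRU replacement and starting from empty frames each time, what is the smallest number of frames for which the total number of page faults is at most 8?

4

f=1: 16 faults
f=2: 11 faults
f=3: 10 faults
f=4: 8 faults
f=5: 8 faults
f=6: 7 faults
f=7: 7 faults
Smallest f with faults ≤ 8 is 4.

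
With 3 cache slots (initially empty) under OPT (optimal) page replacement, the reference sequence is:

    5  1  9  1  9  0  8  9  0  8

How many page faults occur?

5

5: miss, frames (5)
1: miss, frames (5 1)
9: miss, frames (5 1 9)
1: hit
9: hit
0: miss, evict 1, frames (5 9 0)
8: miss, evict 5, frames (9 0 8)
9: hit
0: hit
8: hit
Page faults: 5.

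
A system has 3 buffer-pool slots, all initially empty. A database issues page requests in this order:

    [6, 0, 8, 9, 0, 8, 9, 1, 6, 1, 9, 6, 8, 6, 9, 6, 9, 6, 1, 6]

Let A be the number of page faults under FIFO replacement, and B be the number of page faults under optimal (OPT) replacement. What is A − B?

2

Under FIFO: F F F F . . . F F . . . F . F . . . F F → 10 faults.
Under OPT: F F F F . . . F F . . . F . . . . . F . → 8 faults.
A − B = 10 − 8 = 2.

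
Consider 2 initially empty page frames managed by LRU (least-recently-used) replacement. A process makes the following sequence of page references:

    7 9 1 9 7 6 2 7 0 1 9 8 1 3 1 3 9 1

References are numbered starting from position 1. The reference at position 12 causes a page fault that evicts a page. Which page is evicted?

pos 1: 7: fault, frames [7]
pos 2: 9: fault, frames [7, 9]
pos 3: 1: fault, evict 7, frames [9, 1]
pos 4: 9: hit
pos 5: 7: fault, evict 1, frames [9, 7]
pos 6: 6: fault, evict 9, frames [7, 6]
pos 7: 2: fault, evict 7, frames [6, 2]
pos 8: 7: fault, evict 6, frames [2, 7]
pos 9: 0: fault, evict 2, frames [7, 0]
pos 10: 1: fault, evict 7, frames [0, 1]
pos 11: 9: fault, evict 0, frames [1, 9]
pos 12: 8: fault, evict 1, frames [9, 8]
At position 12, page 1 is evicted.

1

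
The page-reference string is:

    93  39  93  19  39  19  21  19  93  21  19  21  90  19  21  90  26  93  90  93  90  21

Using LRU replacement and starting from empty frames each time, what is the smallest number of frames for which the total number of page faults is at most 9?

f=1: 22 faults
f=2: 16 faults
f=3: 9 faults
f=4: 7 faults
f=5: 6 faults
f=6: 6 faults
Smallest f with faults ≤ 9 is 3.

3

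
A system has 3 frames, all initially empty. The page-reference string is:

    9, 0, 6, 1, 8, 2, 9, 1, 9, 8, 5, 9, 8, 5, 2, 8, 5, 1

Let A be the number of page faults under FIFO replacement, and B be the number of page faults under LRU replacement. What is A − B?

Under FIFO: F F F F F F F F . F F F . . F F F F → 15 faults.
Under LRU: F F F F F F F F . F F . . . F . . F → 12 faults.
A − B = 15 − 12 = 3.

3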